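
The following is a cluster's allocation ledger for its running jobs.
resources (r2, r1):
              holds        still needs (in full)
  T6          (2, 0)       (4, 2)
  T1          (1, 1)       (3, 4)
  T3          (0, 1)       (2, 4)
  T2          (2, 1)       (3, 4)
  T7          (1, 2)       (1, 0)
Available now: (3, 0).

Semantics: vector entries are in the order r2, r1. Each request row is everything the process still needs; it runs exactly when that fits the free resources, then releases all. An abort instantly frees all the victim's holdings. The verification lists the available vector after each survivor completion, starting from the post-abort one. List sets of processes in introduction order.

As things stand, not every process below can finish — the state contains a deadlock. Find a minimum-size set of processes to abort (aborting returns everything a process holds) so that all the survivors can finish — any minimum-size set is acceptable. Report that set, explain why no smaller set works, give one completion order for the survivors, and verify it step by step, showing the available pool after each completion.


Abort T3 and T2.
Key observation: T1 was stuck for good until T3 and T2 gave back (2, 2); in the order shown it finishes at step 3.
No one abort is enough; case by case: T6 alone leaves T1 blocked (short on r1); T1 alone leaves T3 blocked (short on r1); T3 alone leaves T1 blocked (short on r1); T2 alone leaves T1 blocked (short on r1); T7 alone leaves T1 blocked (short on r1).
One survivor order: T6, T7, T1. Check, step by step (post-abort pool first):
  pool = (5, 2)
  T6 needs (4, 2) <= (5, 2) -> finishes; pool += (2, 0) = (7, 2)
  T7 needs (1, 0) <= (7, 2) -> finishes; pool += (1, 2) = (8, 4)
  T1 needs (3, 4) <= (8, 4) -> finishes; pool += (1, 1) = (9, 5)


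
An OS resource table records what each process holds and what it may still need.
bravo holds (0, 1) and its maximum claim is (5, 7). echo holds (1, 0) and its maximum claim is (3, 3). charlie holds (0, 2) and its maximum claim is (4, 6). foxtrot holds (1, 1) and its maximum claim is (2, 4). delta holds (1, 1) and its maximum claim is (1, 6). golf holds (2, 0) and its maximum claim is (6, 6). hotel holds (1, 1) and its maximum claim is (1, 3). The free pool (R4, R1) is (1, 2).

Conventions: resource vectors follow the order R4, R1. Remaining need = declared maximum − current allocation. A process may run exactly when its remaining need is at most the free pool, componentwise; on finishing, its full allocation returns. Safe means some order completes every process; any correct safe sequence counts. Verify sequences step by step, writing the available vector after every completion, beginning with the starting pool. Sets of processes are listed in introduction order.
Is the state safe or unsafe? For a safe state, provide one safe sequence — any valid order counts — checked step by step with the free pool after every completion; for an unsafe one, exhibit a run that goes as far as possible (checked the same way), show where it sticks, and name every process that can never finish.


SAFE. One safe sequence: hotel, foxtrot, echo, charlie, delta, golf, bravo.
Key observation: the order's first zero-slack moment is hotel ((0, 2) needed, (1, 2) free — a requested resource with nothing to spare).
Step-by-step check:
  pool = (1, 2)
  run hotel (needs (0, 2), free (1, 2)); after release of (1, 1) the pool is (2, 3)
  run foxtrot (needs (1, 3), free (2, 3)); after release of (1, 1) the pool is (3, 4)
  run echo (needs (2, 3), free (3, 4)); after release of (1, 0) the pool is (4, 4)
  run charlie (needs (4, 4), free (4, 4)); after release of (0, 2) the pool is (4, 6)
  run delta (needs (0, 5), free (4, 6)); after release of (1, 1) the pool is (5, 7)
  run golf (needs (4, 6), free (5, 7)); after release of (2, 0) the pool is (7, 7)
  run bravo (needs (5, 6), free (7, 7)); after release of (0, 1) the pool is (7, 8)


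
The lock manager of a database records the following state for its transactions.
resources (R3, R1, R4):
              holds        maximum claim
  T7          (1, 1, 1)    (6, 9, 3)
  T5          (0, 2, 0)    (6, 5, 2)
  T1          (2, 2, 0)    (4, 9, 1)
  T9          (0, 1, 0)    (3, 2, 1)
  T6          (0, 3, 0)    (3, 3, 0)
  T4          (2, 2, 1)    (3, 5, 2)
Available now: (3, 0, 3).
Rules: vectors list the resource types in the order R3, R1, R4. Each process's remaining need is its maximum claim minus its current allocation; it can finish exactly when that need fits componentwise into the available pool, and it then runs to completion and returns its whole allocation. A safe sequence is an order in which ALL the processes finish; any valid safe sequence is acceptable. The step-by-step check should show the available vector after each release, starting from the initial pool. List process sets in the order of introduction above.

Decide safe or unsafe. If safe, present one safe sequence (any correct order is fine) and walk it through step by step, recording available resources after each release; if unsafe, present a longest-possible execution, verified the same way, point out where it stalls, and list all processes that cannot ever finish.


UNSAFE — no complete ordering exists.
Key observation: after T6, T9, T4 the pool peaks at (5, 6, 4), and each blocked process is short somewhere: T7 on R1; T5 on R3; T1 on R1.
The run T6, T9, T4 cannot be extended any further. Check, step by step:
  pool = (3, 0, 3)
  T6 needs (3, 0, 0) <= (3, 0, 3) -> finishes; pool += (0, 3, 0) = (3, 3, 3)
  T9 needs (3, 1, 1) <= (3, 3, 3) -> finishes; pool += (0, 1, 0) = (3, 4, 3)
  T4 needs (1, 3, 1) <= (3, 4, 3) -> finishes; pool += (2, 2, 1) = (5, 6, 4)
  T7 cannot run: need (5, 8, 2) vs free (5, 6, 4) (insufficient R1)
  T5 cannot run: need (6, 3, 2) vs free (5, 6, 4) (insufficient R3)
  T1 cannot run: need (2, 7, 1) vs free (5, 6, 4) (insufficient R1)
Never able to finish: T7, T5 and T1.


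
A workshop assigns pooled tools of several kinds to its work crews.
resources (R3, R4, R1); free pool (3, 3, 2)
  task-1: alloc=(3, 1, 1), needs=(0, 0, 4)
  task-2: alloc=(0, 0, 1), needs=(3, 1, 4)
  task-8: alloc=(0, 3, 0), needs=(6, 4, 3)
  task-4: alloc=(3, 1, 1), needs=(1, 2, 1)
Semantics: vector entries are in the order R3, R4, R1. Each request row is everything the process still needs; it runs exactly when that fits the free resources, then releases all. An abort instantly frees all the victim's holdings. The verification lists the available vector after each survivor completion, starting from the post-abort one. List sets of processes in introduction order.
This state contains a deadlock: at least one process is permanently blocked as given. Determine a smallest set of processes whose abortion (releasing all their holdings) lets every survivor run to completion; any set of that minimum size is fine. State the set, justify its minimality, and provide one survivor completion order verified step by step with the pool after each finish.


Minimum abort set: task-1.
Key observation: task-2 could never have finished before the abort; with (3, 1, 1) returned by task-1, it fits at step 3.
No smaller set exists: with zero aborts the deadlock remains.
Survivors finish in the order: task-4, task-8, task-2. Check, step by step (pool after the aborts first):
  pool = (6, 4, 3)
  run task-4 (needs (1, 2, 1), free (6, 4, 3)); after release of (3, 1, 1) the pool is (9, 5, 4)
  run task-8 (needs (6, 4, 3), free (9, 5, 4)); after release of (0, 3, 0) the pool is (9, 8, 4)
  run task-2 (needs (3, 1, 4), free (9, 8, 4)); after release of (0, 0, 1) the pool is (9, 8, 5)


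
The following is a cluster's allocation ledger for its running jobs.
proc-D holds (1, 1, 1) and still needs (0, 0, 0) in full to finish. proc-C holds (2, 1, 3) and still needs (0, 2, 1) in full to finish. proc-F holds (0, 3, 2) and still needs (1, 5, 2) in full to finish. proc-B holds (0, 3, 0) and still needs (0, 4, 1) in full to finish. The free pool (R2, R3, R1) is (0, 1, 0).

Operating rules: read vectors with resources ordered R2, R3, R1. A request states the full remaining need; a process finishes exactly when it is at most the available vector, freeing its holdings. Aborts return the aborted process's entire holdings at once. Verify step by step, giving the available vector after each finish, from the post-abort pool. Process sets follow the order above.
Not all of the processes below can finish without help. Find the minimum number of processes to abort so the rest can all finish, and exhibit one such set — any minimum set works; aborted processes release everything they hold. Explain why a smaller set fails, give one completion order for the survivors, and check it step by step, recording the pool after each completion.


Minimum abort set: proc-F.
Key observation: the deadlocked proc-B becomes finishable only because proc-F released (0, 3, 2); it completes at step 2 below.
No smaller set exists: with zero aborts the deadlock remains.
The survivors complete as proc-D, proc-B, proc-C. Check, step by step (starting from the post-abort pool):
  pool = (0, 4, 2)
  proc-D needs (0, 0, 0) <= (0, 4, 2) -> finishes; pool += (1, 1, 1) = (1, 5, 3)
  proc-B needs (0, 4, 1) <= (1, 5, 3) -> finishes; pool += (0, 3, 0) = (1, 8, 3)
  proc-C needs (0, 2, 1) <= (1, 8, 3) -> finishes; pool += (2, 1, 3) = (3, 9, 6)


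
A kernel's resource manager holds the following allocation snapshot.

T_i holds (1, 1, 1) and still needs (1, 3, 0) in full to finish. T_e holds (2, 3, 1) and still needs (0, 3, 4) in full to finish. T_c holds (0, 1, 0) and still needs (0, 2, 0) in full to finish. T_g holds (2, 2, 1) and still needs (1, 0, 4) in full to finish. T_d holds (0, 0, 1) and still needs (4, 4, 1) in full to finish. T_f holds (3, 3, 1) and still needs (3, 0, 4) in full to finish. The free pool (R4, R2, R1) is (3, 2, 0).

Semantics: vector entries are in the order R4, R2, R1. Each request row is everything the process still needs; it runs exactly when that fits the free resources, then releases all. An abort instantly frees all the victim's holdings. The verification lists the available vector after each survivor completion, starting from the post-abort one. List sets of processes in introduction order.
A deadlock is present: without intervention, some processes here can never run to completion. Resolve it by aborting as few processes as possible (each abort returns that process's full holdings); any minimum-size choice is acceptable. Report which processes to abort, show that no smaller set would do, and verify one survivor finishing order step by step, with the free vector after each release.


Abort T_e and T_g.
Key observation: T_f was stuck for good until T_e and T_g gave back (4, 5, 2); in the order shown it finishes at step 4.
Minimality, checking each single-abort alternative: T_i alone leaves T_e blocked (short on R1); T_e alone leaves T_g blocked (short on R1); T_c alone leaves T_e blocked (short on R1); T_g alone leaves T_e blocked (short on R1); T_d alone leaves T_e blocked (short on R1); T_f alone leaves T_e blocked (short on R1).
Survivors finish in the order: T_c, T_i, T_d, T_f. Walking it through (pool after the aborts first):
  pool = (7, 7, 2)
  run T_c (needs (0, 2, 0), free (7, 7, 2)); after release of (0, 1, 0) the pool is (7, 8, 2)
  run T_i (needs (1, 3, 0), free (7, 8, 2)); after release of (1, 1, 1) the pool is (8, 9, 3)
  run T_d (needs (4, 4, 1), free (8, 9, 3)); after release of (0, 0, 1) the pool is (8, 9, 4)
  run T_f (needs (3, 0, 4), free (8, 9, 4)); after release of (3, 3, 1) the pool is (11, 12, 5)


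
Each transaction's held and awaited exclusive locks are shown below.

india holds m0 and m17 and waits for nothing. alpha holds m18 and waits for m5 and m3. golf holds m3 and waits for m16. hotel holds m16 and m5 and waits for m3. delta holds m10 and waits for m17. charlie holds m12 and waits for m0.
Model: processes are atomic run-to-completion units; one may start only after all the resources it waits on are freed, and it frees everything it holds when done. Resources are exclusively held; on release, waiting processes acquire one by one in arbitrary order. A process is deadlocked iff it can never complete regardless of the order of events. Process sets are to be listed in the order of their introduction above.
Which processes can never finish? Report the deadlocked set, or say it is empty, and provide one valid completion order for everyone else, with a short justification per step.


The deadlocked set is alpha, golf and hotel.
Key observation: nobody on the ring golf -> hotel -> golf can start until another member finishes, which never happens; alpha waits into the deadlock from upstream.
A valid finishing order for the others: india, charlie, delta.
Verifying each step:
  india: no waits; runs immediately, freeing m0 and m17
  run charlie (all its waits — m0 — are resolved); releases m12
  run delta (all its waits — m17 — are resolved); releases m10


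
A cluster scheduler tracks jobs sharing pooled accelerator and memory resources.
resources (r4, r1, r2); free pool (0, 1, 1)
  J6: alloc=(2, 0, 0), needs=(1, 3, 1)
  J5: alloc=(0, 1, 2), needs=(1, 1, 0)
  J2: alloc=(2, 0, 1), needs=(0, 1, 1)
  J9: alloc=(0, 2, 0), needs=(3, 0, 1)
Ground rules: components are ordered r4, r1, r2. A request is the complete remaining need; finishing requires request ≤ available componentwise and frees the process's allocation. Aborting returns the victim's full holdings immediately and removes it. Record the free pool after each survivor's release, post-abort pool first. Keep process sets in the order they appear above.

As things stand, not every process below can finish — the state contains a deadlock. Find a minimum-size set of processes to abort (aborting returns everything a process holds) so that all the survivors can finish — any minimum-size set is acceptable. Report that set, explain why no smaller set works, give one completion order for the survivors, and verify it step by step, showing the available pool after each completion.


The answer: abort J6.
Key observation: J9 was stuck for good until J6 gave back (2, 0, 0); in the order shown it finishes at step 2.
No smaller set exists: with zero aborts the deadlock remains.
Survivors finish in the order: J2, J9, J5. Step-by-step check (pool after the aborts first):
  pool = (2, 1, 1)
  run J2 (needs (0, 1, 1), free (2, 1, 1)); after release of (2, 0, 1) the pool is (4, 1, 2)
  run J9 (needs (3, 0, 1), free (4, 1, 2)); after release of (0, 2, 0) the pool is (4, 3, 2)
  run J5 (needs (1, 1, 0), free (4, 3, 2)); after release of (0, 1, 2) the pool is (4, 4, 4)


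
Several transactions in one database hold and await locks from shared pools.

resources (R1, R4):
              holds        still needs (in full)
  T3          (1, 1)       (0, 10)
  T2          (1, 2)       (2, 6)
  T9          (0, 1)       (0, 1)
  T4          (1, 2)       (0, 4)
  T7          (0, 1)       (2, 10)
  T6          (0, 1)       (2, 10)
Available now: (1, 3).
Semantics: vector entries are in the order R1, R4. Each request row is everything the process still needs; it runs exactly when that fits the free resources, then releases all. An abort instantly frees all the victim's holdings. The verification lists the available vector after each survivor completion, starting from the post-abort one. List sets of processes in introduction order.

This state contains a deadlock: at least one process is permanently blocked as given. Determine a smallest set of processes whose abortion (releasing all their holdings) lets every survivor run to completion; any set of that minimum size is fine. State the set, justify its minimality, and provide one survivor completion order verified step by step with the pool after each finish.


Minimum abort set: T3 and T7.
Key observation: T6 could never have finished before the abort; with (1, 2) returned by T3 and T7, it fits at step 4.
Why nothing smaller works — every single abort fails: T3 alone leaves T7 blocked (short on R4); T2 alone leaves T3 blocked (short on R4); T9 alone leaves T3 blocked (short on R4); T4 alone leaves T3 blocked (short on R4); T7 alone leaves T3 blocked (short on R4); T6 alone leaves T3 blocked (short on R4).
The survivors complete as T9, T2, T4, T6. Walking it through (starting from the post-abort pool):
  pool = (2, 5)
  T9 needs (0, 1) <= (2, 5) -> finishes; pool += (0, 1) = (2, 6)
  T2 needs (2, 6) <= (2, 6) -> finishes; pool += (1, 2) = (3, 8)
  T4 needs (0, 4) <= (3, 8) -> finishes; pool += (1, 2) = (4, 10)
  T6 needs (2, 10) <= (4, 10) -> finishes; pool += (0, 1) = (4, 11)


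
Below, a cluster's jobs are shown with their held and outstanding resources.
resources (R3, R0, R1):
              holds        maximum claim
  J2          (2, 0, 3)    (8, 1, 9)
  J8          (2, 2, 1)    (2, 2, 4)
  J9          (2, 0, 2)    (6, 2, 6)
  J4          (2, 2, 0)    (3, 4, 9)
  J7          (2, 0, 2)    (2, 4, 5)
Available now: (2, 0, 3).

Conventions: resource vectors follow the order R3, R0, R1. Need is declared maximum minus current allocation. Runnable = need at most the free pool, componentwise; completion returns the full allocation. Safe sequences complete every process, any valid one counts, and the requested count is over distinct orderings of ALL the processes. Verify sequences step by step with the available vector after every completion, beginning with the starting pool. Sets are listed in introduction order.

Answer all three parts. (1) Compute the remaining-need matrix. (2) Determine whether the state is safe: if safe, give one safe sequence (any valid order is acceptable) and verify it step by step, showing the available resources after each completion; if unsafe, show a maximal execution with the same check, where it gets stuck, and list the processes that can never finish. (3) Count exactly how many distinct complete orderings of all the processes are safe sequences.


(1) Need matrix, components ordered R3, R0, R1:
  J2: (6, 1, 6)
  J8: (0, 0, 3)
  J9: (4, 2, 4)
  J4: (1, 2, 9)
  J7: (0, 4, 3)
(2) SAFE — a valid safe sequence is J8, J9, J2, J4, J7.
Key observation: the order's first zero-slack moment is J8 ((0, 0, 3) needed, (2, 0, 3) free — a requested resource with nothing to spare).
Verifying each step:
  pool = (2, 0, 3)
  J8: need (0, 0, 3) fits (2, 0, 3); releases (2, 2, 1), pool now (4, 2, 4)
  J9: need (4, 2, 4) fits (4, 2, 4); releases (2, 0, 2), pool now (6, 2, 6)
  J2: need (6, 1, 6) fits (6, 2, 6); releases (2, 0, 3), pool now (8, 2, 9)
  J4: need (1, 2, 9) fits (8, 2, 9); releases (2, 2, 0), pool now (10, 4, 9)
  J7: need (0, 4, 3) fits (10, 4, 9); releases (2, 0, 2), pool now (12, 4, 11)
(3) The exact count: 1 of the possible complete orderings is a safe sequence.


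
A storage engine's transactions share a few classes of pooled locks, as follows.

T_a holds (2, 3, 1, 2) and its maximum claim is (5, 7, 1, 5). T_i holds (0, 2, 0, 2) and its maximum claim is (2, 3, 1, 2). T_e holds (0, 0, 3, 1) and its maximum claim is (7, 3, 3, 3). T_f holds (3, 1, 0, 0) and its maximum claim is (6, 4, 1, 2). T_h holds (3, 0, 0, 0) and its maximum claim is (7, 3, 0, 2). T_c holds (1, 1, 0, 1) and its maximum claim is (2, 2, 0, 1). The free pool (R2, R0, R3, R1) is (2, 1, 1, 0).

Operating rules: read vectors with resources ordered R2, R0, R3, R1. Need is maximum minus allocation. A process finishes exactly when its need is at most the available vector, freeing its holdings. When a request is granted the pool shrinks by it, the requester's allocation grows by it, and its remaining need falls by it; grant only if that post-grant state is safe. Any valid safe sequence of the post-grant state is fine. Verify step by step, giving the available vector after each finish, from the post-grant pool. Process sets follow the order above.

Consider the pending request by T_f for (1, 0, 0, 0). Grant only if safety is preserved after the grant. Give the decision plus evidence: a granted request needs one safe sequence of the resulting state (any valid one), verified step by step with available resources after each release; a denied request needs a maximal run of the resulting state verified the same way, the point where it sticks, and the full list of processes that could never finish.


GRANT — the state after the grant stays safe, e.g. via T_c, T_i, T_f, T_h, T_e, T_a.
Key observation: (1, 1, 1, 0) free after granting still covers T_c first, and each release covers the next.
Verifying the post-grant state step by step:
  pool = (1, 1, 1, 0)
  T_c: need (1, 1, 0, 0) fits (1, 1, 1, 0); releases (1, 1, 0, 1), pool now (2, 2, 1, 1)
  T_i: need (2, 1, 1, 0) fits (2, 2, 1, 1); releases (0, 2, 0, 2), pool now (2, 4, 1, 3)
  T_f: need (2, 3, 1, 2) fits (2, 4, 1, 3); releases (4, 1, 0, 0), pool now (6, 5, 1, 3)
  T_h: need (4, 3, 0, 2) fits (6, 5, 1, 3); releases (3, 0, 0, 0), pool now (9, 5, 1, 3)
  T_e: need (7, 3, 0, 2) fits (9, 5, 1, 3); releases (0, 0, 3, 1), pool now (9, 5, 4, 4)
  T_a: need (3, 4, 0, 3) fits (9, 5, 4, 4); releases (2, 3, 1, 2), pool now (11, 8, 5, 6)


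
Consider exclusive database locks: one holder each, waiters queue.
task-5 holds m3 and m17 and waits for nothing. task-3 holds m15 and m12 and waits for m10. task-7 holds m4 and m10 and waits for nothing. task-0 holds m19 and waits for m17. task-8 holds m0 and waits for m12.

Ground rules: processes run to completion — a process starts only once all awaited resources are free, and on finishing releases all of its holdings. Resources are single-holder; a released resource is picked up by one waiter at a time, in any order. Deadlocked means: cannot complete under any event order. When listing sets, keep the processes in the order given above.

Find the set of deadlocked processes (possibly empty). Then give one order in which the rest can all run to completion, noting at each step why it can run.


No process is deadlocked.
Key observation: the wait graph is acyclic; completion cascades from the unblocked processes through everyone else.
A valid finishing order for the others: task-5, task-7, task-3, task-8, task-0.
Check, step by step:
  task-5: no waits; runs immediately, freeing m3 and m17
  task-7: no waits; runs immediately, freeing m4 and m10
  task-3 waits on m10 — all released -> runs and releases m15 and m12
  task-8 waits on m12 — all released -> runs and releases m0
  task-0 waits on m17 — all released -> runs and releases m19


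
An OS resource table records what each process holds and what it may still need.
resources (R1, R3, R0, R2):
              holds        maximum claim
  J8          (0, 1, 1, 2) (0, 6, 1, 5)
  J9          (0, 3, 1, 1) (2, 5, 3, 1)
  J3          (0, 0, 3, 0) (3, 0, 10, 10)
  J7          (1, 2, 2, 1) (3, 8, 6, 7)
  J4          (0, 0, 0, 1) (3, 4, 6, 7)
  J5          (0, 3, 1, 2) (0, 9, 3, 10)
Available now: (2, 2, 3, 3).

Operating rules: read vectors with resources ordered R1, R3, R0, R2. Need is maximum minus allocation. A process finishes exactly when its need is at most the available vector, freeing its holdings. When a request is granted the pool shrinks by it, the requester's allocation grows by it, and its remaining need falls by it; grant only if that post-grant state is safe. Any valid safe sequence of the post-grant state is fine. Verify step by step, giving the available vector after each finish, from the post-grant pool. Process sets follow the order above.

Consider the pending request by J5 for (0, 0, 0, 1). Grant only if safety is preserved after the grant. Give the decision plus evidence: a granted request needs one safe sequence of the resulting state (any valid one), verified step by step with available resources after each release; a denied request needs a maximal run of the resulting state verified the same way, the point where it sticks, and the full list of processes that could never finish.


DENY: after the grant no complete ordering would exist.
Key observation: R2 is the bottleneck — with J9, J8 done the pool holds (2, 6, 5, 5), short of every remaining need.
On the post-grant state, J9, J8 is a maximal run — nothing extends it. Check, step by step:
  pool = (2, 2, 3, 2)
  J9: need (2, 2, 2, 0) fits (2, 2, 3, 2); releases (0, 3, 1, 1), pool now (2, 5, 4, 3)
  J8: need (0, 5, 0, 3) fits (2, 5, 4, 3); releases (0, 1, 1, 2), pool now (2, 6, 5, 5)
  J3 cannot run: need (3, 0, 7, 10) vs free (2, 6, 5, 5) (insufficient R1, R0 and R2)
  J7 cannot run: need (2, 6, 4, 6) vs free (2, 6, 5, 5) (insufficient R2)
  J4 cannot run: need (3, 4, 6, 6) vs free (2, 6, 5, 5) (insufficient R1, R0 and R2)
  J5 cannot run: need (0, 6, 2, 7) vs free (2, 6, 5, 5) (insufficient R2)
Processes that could never finish after the grant: J3, J7, J4 and J5.


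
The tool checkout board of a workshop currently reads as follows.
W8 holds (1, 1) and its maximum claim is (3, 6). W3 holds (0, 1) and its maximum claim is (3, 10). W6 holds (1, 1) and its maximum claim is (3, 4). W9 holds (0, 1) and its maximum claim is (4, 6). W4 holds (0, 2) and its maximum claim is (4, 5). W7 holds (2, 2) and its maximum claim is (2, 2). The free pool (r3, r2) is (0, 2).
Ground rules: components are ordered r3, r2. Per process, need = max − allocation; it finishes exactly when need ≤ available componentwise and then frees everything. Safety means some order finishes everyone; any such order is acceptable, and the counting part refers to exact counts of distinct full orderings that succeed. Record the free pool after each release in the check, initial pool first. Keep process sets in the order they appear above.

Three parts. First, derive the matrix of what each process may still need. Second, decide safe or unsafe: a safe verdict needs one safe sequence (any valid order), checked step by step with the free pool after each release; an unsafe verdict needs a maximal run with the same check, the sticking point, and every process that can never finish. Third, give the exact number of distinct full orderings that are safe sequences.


(1) Remaining need (order r3, r2):
  W8: (2, 5)
  W3: (3, 9)
  W6: (2, 3)
  W9: (4, 5)
  W4: (4, 3)
  W7: (0, 0)
(2) The state is SAFE; one workable sequence: W7, W6, W8, W4, W9, W3.
Key observation: W6 is the earliest step where a requested resource binds exactly: need (2, 3), pool (2, 4) at its turn.
Step-by-step check:
  pool = (0, 2)
  run W7 (needs (0, 0), free (0, 2)); after release of (2, 2) the pool is (2, 4)
  run W6 (needs (2, 3), free (2, 4)); after release of (1, 1) the pool is (3, 5)
  run W8 (needs (2, 5), free (3, 5)); after release of (1, 1) the pool is (4, 6)
  run W4 (needs (4, 3), free (4, 6)); after release of (0, 2) the pool is (4, 8)
  run W9 (needs (4, 5), free (4, 8)); after release of (0, 1) the pool is (4, 9)
  run W3 (needs (3, 9), free (4, 9)); after release of (0, 1) the pool is (4, 10)
(3) The exact count: 2 of the possible complete orderings are safe sequences.


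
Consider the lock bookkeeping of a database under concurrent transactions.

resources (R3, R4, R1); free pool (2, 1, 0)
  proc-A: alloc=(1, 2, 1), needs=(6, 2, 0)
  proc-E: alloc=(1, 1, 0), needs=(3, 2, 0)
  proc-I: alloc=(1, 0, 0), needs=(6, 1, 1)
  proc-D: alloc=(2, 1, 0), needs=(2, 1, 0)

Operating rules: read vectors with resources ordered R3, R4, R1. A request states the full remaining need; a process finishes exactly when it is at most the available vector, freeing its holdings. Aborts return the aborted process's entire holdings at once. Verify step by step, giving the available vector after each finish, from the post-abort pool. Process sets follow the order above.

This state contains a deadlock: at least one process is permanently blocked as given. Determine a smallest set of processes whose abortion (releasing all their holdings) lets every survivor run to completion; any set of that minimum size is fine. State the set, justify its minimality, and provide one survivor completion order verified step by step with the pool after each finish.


The answer: abort proc-I.
Key observation: before aborting proc-I, proc-A was permanently blocked — no order could ever run it; afterwards it completes at step 3.
No smaller set exists: with zero aborts the deadlock remains.
The survivors complete as proc-D, proc-E, proc-A. Walking it through (starting from the post-abort pool):
  pool = (3, 1, 0)
  run proc-D (needs (2, 1, 0), free (3, 1, 0)); after release of (2, 1, 0) the pool is (5, 2, 0)
  run proc-E (needs (3, 2, 0), free (5, 2, 0)); after release of (1, 1, 0) the pool is (6, 3, 0)
  run proc-A (needs (6, 2, 0), free (6, 3, 0)); after release of (1, 2, 1) the pool is (7, 5, 1)


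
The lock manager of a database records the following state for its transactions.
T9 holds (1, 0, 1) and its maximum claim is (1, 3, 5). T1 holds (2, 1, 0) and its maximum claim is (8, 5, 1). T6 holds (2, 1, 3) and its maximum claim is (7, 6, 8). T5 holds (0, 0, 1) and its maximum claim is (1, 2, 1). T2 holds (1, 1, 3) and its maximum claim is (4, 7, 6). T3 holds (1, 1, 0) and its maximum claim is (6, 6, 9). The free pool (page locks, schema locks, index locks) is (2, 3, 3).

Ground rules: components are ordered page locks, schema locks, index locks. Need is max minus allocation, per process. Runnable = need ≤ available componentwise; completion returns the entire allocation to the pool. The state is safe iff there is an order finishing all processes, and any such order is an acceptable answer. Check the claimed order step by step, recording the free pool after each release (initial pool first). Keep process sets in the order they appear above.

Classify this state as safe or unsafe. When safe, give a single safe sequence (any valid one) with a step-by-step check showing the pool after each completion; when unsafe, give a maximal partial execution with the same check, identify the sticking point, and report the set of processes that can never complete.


The state is UNSAFE.
Key observation: T5, T9 can finish, but then (3, 3, 5) is all there is, and the blocked group's schema locks demands exceed it.
The run T5, T9 cannot be extended any further. Walking it through:
  pool = (2, 3, 3)
  T5 needs (1, 2, 0) <= (2, 3, 3) -> finishes; pool += (0, 0, 1) = (2, 3, 4)
  T9 needs (0, 3, 4) <= (2, 3, 4) -> finishes; pool += (1, 0, 1) = (3, 3, 5)
  T1 still needs (6, 4, 1) but only (3, 3, 5) is free — short on page locks and schema locks
  T6 still needs (5, 5, 5) but only (3, 3, 5) is free — short on page locks and schema locks
  T2 still needs (3, 6, 3) but only (3, 3, 5) is free — short on schema locks
  T3 still needs (5, 5, 9) but only (3, 3, 5) is free — short on page locks, schema locks and index locks
Never able to finish: T1, T6, T2 and T3.


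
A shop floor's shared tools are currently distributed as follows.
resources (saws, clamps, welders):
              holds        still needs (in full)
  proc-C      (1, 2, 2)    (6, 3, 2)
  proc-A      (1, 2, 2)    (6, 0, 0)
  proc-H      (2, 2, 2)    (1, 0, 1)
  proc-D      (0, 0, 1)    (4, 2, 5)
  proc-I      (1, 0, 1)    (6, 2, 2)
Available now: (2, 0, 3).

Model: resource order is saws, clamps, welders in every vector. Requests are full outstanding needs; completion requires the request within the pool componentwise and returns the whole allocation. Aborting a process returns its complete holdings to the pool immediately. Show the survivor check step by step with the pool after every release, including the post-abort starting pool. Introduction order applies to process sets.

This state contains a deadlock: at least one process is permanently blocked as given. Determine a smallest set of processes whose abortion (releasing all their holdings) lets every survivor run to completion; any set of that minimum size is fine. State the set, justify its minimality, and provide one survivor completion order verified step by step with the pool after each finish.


Abort proc-A and proc-I.
Key observation: the returned (2, 2, 3) from proc-A and proc-I is what brings proc-C — unrunnable before, under any order — into play at step 3.
Minimality, checking each single-abort alternative: proc-C alone leaves proc-A blocked (short on saws); proc-A alone leaves proc-C blocked (short on saws); proc-H alone leaves proc-C blocked (short on saws and clamps); proc-D alone leaves proc-C blocked (short on saws and clamps); proc-I alone leaves proc-C blocked (short on saws and clamps).
Survivors finish in the order: proc-D, proc-H, proc-C. Walking it through (pool after the aborts first):
  pool = (4, 2, 6)
  proc-D needs (4, 2, 5) <= (4, 2, 6) -> finishes; pool += (0, 0, 1) = (4, 2, 7)
  proc-H needs (1, 0, 1) <= (4, 2, 7) -> finishes; pool += (2, 2, 2) = (6, 4, 9)
  proc-C needs (6, 3, 2) <= (6, 4, 9) -> finishes; pool += (1, 2, 2) = (7, 6, 11)


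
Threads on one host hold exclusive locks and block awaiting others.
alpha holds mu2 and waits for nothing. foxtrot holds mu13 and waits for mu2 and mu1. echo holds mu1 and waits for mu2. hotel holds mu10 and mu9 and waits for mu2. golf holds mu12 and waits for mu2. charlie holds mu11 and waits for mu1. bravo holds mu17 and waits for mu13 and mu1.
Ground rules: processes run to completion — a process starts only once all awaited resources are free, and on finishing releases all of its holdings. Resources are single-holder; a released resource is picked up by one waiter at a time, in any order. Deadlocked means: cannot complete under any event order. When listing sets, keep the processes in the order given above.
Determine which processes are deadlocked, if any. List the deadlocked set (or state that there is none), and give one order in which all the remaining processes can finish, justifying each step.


The deadlocked set is empty.
Key observation: no waiting chain loops back on itself — every chain ends at a process that waits on nothing, so everyone eventually runs.
The rest can finish in the order alpha, echo, foxtrot, bravo, hotel, charlie, golf.
Verifying each step:
  alpha waits on nothing -> runs at once and releases mu2
  run echo (all its waits — mu2 — are resolved); releases mu1
  run foxtrot (all its waits — mu2 and mu1 — are resolved); releases mu13
  run bravo (all its waits — mu13 and mu1 — are resolved); releases mu17
  run hotel (all its waits — mu2 — are resolved); releases mu10 and mu9
  run charlie (all its waits — mu1 — are resolved); releases mu11
  run golf (all its waits — mu2 — are resolved); releases mu12


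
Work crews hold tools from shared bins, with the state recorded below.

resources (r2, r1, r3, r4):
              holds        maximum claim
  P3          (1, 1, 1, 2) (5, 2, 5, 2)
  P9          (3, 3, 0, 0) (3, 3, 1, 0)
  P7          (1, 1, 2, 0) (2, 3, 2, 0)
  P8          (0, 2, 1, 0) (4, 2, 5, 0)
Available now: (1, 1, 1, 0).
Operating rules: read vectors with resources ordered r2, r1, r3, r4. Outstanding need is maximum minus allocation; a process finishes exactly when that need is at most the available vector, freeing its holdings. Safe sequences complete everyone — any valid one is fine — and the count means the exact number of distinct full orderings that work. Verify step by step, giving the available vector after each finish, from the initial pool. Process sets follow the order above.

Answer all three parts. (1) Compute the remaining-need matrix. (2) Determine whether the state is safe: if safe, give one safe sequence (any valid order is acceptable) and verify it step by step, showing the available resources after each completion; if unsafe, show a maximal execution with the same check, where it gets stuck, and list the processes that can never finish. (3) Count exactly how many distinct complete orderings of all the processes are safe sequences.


(1) Outstanding need per process (order r2, r1, r3, r4):
  P3: (4, 1, 4, 0)
  P9: (0, 0, 1, 0)
  P7: (1, 2, 0, 0)
  P8: (4, 0, 4, 0)
(2) UNSAFE — no complete ordering exists.
Key observation: once P9, P7 finish, the pool peaks at (5, 5, 3, 0) — and every remaining process still needs more r3 than that.
A maximal execution: P9, P7 — then nothing else fits. Step-by-step check:
  pool = (1, 1, 1, 0)
  P9 needs (0, 0, 1, 0) <= (1, 1, 1, 0) -> finishes; pool += (3, 3, 0, 0) = (4, 4, 1, 0)
  P7 needs (1, 2, 0, 0) <= (4, 4, 1, 0) -> finishes; pool += (1, 1, 2, 0) = (5, 5, 3, 0)
  P3 still needs (4, 1, 4, 0) but only (5, 5, 3, 0) is free — short on r3
  P8 still needs (4, 0, 4, 0) but only (5, 5, 3, 0) is free — short on r3
Permanently blocked: P3 and P8.
(3) Precisely 0 of the possible complete orderings are safe sequences.


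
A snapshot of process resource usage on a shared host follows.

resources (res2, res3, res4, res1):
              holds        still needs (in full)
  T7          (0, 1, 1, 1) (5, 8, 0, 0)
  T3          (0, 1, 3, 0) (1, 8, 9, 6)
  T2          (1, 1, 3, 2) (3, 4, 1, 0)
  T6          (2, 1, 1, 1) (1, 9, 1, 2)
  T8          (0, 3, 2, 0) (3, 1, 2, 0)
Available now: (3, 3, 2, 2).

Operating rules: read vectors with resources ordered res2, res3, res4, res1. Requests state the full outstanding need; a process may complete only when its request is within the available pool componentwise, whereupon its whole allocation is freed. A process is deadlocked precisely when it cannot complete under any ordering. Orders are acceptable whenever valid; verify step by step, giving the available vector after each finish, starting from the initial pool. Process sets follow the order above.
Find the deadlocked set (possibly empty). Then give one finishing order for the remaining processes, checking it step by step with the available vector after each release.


Deadlocked set: T7, T3 and T6.
Key observation: the pool after T8, T2 is (4, 7, 7, 4); every surviving request exceeds it in res3, so progress ends there.
One completion order for the rest: T8, T2. Walking it through:
  pool = (3, 3, 2, 2)
  run T8 (needs (3, 1, 2, 0), free (3, 3, 2, 2)); after release of (0, 3, 2, 0) the pool is (3, 6, 4, 2)
  run T2 (needs (3, 4, 1, 0), free (3, 6, 4, 2)); after release of (1, 1, 3, 2) the pool is (4, 7, 7, 4)
The blocked processes can never fit:
  T7 cannot run: need (5, 8, 0, 0) vs free (4, 7, 7, 4) (insufficient res2 and res3)
  T3 cannot run: need (1, 8, 9, 6) vs free (4, 7, 7, 4) (insufficient res3, res4 and res1)
  T6 cannot run: need (1, 9, 1, 2) vs free (4, 7, 7, 4) (insufficient res3)


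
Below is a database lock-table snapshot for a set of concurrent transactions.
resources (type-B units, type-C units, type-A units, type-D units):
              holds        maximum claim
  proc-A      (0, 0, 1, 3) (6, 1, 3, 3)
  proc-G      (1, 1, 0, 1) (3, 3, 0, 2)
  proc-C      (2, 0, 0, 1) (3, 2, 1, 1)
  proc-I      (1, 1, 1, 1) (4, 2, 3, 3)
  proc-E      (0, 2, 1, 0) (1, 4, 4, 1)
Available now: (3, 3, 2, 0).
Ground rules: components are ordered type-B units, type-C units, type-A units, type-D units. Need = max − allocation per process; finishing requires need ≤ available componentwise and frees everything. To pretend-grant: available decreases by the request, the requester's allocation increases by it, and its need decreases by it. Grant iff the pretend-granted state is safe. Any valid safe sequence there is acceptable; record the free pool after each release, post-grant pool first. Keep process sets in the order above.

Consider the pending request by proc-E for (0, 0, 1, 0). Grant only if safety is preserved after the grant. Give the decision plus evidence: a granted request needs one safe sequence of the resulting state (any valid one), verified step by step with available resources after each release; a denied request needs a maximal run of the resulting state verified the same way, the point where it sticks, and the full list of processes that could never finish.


DENY — the pretend-granted state is unsafe.
Key observation: the pool after proc-C, proc-G is (6, 4, 1, 2); every surviving request exceeds it in type-A units, so progress ends there.
On the post-grant state, proc-C, proc-G is a maximal run — nothing extends it. Verifying each step:
  pool = (3, 3, 1, 0)
  proc-C needs (1, 2, 1, 0) <= (3, 3, 1, 0) -> finishes; pool += (2, 0, 0, 1) = (5, 3, 1, 1)
  proc-G needs (2, 2, 0, 1) <= (5, 3, 1, 1) -> finishes; pool += (1, 1, 0, 1) = (6, 4, 1, 2)
  proc-A cannot run: need (6, 1, 2, 0) vs free (6, 4, 1, 2) (insufficient type-A units)
  proc-I cannot run: need (3, 1, 2, 2) vs free (6, 4, 1, 2) (insufficient type-A units)
  proc-E cannot run: need (1, 2, 2, 1) vs free (6, 4, 1, 2) (insufficient type-A units)
Had the request been granted, proc-A, proc-I and proc-E could never finish.
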